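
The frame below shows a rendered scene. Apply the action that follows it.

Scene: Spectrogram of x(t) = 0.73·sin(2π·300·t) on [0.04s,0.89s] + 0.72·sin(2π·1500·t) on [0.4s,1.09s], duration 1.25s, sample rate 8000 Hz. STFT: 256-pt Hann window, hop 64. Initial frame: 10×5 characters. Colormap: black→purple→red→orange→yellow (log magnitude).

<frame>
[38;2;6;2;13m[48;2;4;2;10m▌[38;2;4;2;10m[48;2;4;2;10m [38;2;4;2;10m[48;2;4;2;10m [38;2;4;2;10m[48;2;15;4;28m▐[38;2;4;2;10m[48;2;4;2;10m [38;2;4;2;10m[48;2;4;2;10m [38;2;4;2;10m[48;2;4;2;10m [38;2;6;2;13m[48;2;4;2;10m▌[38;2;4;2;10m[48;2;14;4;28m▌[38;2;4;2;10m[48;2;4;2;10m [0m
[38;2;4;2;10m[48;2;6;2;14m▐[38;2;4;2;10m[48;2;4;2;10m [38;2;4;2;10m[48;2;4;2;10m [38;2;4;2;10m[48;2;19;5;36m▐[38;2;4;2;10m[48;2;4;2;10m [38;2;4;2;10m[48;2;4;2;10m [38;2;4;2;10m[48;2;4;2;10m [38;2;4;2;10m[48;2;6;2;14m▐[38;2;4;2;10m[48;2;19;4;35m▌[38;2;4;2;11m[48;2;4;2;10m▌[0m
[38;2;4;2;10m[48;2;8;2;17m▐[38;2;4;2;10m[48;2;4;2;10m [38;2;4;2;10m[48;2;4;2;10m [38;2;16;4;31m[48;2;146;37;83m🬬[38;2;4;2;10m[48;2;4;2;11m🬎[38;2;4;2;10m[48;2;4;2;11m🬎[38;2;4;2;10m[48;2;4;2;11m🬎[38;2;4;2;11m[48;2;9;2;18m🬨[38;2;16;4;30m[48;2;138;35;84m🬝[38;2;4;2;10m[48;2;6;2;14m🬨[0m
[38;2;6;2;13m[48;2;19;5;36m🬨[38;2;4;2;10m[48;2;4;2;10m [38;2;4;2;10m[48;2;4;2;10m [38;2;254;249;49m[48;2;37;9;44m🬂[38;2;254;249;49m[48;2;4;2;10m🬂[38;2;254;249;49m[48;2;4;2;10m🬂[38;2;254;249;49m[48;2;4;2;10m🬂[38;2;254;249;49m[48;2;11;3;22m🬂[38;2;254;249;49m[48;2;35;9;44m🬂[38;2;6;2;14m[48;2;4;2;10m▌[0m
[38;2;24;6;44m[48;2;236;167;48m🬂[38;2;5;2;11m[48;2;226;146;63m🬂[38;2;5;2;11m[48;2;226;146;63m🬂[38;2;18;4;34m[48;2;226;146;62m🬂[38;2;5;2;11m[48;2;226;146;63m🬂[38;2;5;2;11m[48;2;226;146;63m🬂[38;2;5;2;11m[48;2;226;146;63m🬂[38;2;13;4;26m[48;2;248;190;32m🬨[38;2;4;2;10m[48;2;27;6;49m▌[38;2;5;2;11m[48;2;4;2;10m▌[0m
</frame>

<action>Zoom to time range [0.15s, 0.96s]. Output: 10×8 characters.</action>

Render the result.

<frame>
[38;2;4;2;10m[48;2;4;2;10m [38;2;4;2;10m[48;2;4;2;10m [38;2;4;2;10m[48;2;7;2;15m▌[38;2;4;2;10m[48;2;14;4;27m▐[38;2;4;2;10m[48;2;4;2;10m [38;2;4;2;10m[48;2;4;2;10m [38;2;4;2;10m[48;2;4;2;10m [38;2;4;2;10m[48;2;4;2;10m [38;2;4;2;10m[48;2;4;2;10m [38;2;5;2;13m[48;2;4;2;10m▌[0m
[38;2;4;2;10m[48;2;4;2;10m [38;2;4;2;10m[48;2;4;2;10m [38;2;4;2;10m[48;2;7;2;16m▌[38;2;4;2;10m[48;2;15;4;29m▐[38;2;4;2;10m[48;2;4;2;10m [38;2;4;2;10m[48;2;4;2;10m [38;2;4;2;10m[48;2;4;2;10m [38;2;4;2;10m[48;2;4;2;10m [38;2;4;2;10m[48;2;4;2;10m [38;2;4;2;10m[48;2;5;2;13m▐[0m
[38;2;4;2;10m[48;2;4;2;10m [38;2;4;2;10m[48;2;4;2;10m [38;2;4;2;10m[48;2;9;2;18m▌[38;2;4;2;10m[48;2;19;4;35m▐[38;2;4;2;10m[48;2;4;2;10m [38;2;4;2;10m[48;2;4;2;10m [38;2;4;2;10m[48;2;4;2;10m [38;2;4;2;10m[48;2;4;2;10m [38;2;4;2;10m[48;2;4;2;10m [38;2;4;2;10m[48;2;6;2;13m▐[0m
[38;2;4;2;10m[48;2;4;2;10m [38;2;4;2;10m[48;2;4;2;10m [38;2;4;2;10m[48;2;12;3;24m▌[38;2;4;2;10m[48;2;28;6;50m▐[38;2;4;2;10m[48;2;4;2;10m [38;2;4;2;10m[48;2;4;2;10m [38;2;4;2;10m[48;2;4;2;10m [38;2;4;2;10m[48;2;4;2;10m [38;2;4;2;10m[48;2;4;2;10m [38;2;4;2;10m[48;2;6;2;15m▐[0m
[38;2;4;2;10m[48;2;4;2;10m [38;2;4;2;10m[48;2;4;2;10m [38;2;8;2;16m[48;2;45;10;72m🬕[38;2;34;8;45m[48;2;254;249;49m🬎[38;2;4;2;10m[48;2;254;249;49m🬎[38;2;4;2;10m[48;2;254;249;49m🬎[38;2;4;2;10m[48;2;254;249;49m🬎[38;2;4;2;10m[48;2;254;249;49m🬎[38;2;4;2;10m[48;2;254;249;49m🬎[38;2;6;2;14m[48;2;254;249;49m🬎[0m
[38;2;4;2;10m[48;2;4;2;10m [38;2;4;2;10m[48;2;4;2;10m [38;2;8;2;17m[48;2;45;10;73m🬲[38;2;251;185;23m[48;2;37;9;47m🬂[38;2;251;182;22m[48;2;4;2;10m🬂[38;2;251;182;22m[48;2;4;2;10m🬂[38;2;251;182;22m[48;2;4;2;10m🬂[38;2;251;182;22m[48;2;4;2;10m🬂[38;2;251;182;22m[48;2;4;2;10m🬂[38;2;251;182;22m[48;2;9;2;19m🬂[0m
[38;2;4;2;10m[48;2;6;2;14m🬎[38;2;4;2;10m[48;2;6;2;14m🬎[38;2;4;2;11m[48;2;14;4;28m▌[38;2;32;7;57m[48;2;4;2;11m▌[38;2;4;2;10m[48;2;6;2;14m🬎[38;2;4;2;10m[48;2;6;2;14m🬎[38;2;4;2;10m[48;2;6;2;14m🬎[38;2;4;2;10m[48;2;6;2;14m🬎[38;2;4;2;10m[48;2;6;2;14m🬎[38;2;16;4;30m[48;2;50;11;87m🬬[0m
[38;2;240;174;43m[48;2;11;3;22m🬎[38;2;240;174;43m[48;2;11;3;22m🬎[38;2;240;174;43m[48;2;13;3;25m🬎[38;2;240;174;43m[48;2;20;5;37m🬎[38;2;240;174;43m[48;2;11;3;22m🬎[38;2;240;174;43m[48;2;11;3;22m🬎[38;2;240;174;43m[48;2;11;3;22m🬎[38;2;240;174;43m[48;2;11;3;22m🬎[38;2;240;174;43m[48;2;11;3;22m🬎[38;2;55;13;56m[48;2;251;194;29m🬷[0m
</frame>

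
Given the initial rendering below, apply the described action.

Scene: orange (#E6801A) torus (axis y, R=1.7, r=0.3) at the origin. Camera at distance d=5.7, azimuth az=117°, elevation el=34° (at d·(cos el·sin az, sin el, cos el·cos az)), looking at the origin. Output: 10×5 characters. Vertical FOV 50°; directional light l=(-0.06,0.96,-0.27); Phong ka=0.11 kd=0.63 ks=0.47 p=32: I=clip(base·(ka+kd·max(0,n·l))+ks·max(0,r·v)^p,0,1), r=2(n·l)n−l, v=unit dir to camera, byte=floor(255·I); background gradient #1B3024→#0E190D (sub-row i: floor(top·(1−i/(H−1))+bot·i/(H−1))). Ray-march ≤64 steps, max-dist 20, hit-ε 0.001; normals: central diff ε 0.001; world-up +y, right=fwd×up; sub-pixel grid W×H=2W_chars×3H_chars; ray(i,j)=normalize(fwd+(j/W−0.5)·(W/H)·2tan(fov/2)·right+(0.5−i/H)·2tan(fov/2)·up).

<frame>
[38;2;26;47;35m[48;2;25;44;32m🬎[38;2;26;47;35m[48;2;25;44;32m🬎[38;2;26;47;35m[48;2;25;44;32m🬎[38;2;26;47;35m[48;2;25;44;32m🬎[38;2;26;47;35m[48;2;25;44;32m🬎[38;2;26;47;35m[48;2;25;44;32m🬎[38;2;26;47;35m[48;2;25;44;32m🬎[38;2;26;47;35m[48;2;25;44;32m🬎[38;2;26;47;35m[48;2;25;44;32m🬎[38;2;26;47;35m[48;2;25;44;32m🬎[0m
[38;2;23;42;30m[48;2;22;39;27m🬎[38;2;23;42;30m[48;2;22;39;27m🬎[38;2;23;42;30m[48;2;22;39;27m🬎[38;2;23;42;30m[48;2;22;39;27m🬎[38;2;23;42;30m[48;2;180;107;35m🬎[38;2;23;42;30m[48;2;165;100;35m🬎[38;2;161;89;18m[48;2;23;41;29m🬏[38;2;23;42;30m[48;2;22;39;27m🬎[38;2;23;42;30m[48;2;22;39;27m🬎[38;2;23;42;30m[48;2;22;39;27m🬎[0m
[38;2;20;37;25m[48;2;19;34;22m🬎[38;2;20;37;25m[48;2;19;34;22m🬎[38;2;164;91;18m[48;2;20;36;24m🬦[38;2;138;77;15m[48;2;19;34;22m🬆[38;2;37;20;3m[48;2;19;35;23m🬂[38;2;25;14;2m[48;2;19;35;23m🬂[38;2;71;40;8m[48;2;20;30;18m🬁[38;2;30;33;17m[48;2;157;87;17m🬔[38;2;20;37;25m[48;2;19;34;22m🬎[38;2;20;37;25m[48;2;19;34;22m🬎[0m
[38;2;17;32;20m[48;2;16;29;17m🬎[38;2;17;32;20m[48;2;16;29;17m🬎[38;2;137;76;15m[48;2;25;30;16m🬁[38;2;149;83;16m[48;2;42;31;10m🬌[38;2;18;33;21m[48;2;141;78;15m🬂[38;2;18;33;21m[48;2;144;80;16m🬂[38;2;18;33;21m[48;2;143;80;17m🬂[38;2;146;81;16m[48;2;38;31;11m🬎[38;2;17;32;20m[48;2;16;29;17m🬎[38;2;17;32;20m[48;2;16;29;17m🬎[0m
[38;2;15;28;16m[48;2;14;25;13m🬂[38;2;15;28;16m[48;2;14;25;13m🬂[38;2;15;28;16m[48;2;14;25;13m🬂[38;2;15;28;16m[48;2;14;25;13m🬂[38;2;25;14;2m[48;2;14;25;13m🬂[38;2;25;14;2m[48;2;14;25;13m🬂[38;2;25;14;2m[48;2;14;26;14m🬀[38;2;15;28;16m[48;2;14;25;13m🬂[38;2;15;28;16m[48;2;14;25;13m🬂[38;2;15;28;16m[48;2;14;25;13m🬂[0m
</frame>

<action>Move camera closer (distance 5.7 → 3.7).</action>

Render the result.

<frame>
[38;2;26;47;35m[48;2;25;44;32m🬎[38;2;26;47;35m[48;2;25;44;32m🬎[38;2;26;47;35m[48;2;25;44;32m🬎[38;2;26;47;35m[48;2;25;44;32m🬎[38;2;26;47;35m[48;2;25;44;32m🬎[38;2;26;47;35m[48;2;25;44;32m🬎[38;2;26;47;35m[48;2;25;44;32m🬎[38;2;26;47;35m[48;2;25;44;32m🬎[38;2;26;47;35m[48;2;25;44;32m🬎[38;2;26;47;35m[48;2;25;44;32m🬎[0m
[38;2;23;42;30m[48;2;22;39;27m🬎[38;2;23;42;30m[48;2;22;39;27m🬎[38;2;23;42;30m[48;2;164;91;18m🬎[38;2;23;42;30m[48;2;134;74;14m🬆[38;2;193;124;55m[48;2;37;35;18m🬋[38;2;163;100;37m[48;2;24;28;16m🬋[38;2;153;85;17m[48;2;33;33;17m🬋[38;2;23;42;30m[48;2;107;59;12m🬎[38;2;162;90;18m[48;2;23;41;29m🬏[38;2;23;42;30m[48;2;22;39;27m🬎[0m
[38;2;20;36;24m[48;2;142;79;16m🬝[38;2;21;38;26m[48;2;160;88;17m🬀[38;2;113;63;12m[48;2;19;34;22m🬆[38;2;25;14;2m[48;2;19;35;23m🬀[38;2;20;37;25m[48;2;19;34;22m🬎[38;2;20;37;25m[48;2;19;34;22m🬎[38;2;20;37;25m[48;2;19;34;22m🬎[38;2;27;15;2m[48;2;19;35;23m🬂[38;2;116;64;12m[48;2;42;31;11m🬊[38;2;20;37;25m[48;2;159;88;18m🬊[0m
[38;2;129;72;14m[48;2;17;31;19m▐[38;2;163;90;18m[48;2;147;82;16m🬪[38;2;17;32;20m[48;2;141;78;15m🬊[38;2;17;32;20m[48;2;16;29;17m🬎[38;2;17;32;20m[48;2;16;29;17m🬎[38;2;17;32;20m[48;2;16;29;17m🬎[38;2;17;32;20m[48;2;16;29;17m🬎[38;2;17;31;19m[48;2;124;69;14m🬝[38;2;43;35;14m[48;2;142;79;15m🬄[38;2;166;92;18m[48;2;152;85;16m🬜[0m
[38;2;65;36;7m[48;2;14;26;14m🬁[38;2;126;69;13m[48;2;49;33;9m🬊[38;2;151;84;16m[48;2;105;58;11m🬎[38;2;159;88;17m[48;2;134;74;14m🬎[38;2;141;78;15m[48;2;158;88;17m🬒[38;2;124;69;13m[48;2;161;90;20m🬂[38;2;153;86;18m[48;2;198;124;51m🬴[38;2;234;161;89m[48;2;156;88;20m🬃[38;2;157;87;18m[48;2;108;60;11m🬎[38;2;126;70;14m[48;2;14;25;13m🬆[0m
</frame>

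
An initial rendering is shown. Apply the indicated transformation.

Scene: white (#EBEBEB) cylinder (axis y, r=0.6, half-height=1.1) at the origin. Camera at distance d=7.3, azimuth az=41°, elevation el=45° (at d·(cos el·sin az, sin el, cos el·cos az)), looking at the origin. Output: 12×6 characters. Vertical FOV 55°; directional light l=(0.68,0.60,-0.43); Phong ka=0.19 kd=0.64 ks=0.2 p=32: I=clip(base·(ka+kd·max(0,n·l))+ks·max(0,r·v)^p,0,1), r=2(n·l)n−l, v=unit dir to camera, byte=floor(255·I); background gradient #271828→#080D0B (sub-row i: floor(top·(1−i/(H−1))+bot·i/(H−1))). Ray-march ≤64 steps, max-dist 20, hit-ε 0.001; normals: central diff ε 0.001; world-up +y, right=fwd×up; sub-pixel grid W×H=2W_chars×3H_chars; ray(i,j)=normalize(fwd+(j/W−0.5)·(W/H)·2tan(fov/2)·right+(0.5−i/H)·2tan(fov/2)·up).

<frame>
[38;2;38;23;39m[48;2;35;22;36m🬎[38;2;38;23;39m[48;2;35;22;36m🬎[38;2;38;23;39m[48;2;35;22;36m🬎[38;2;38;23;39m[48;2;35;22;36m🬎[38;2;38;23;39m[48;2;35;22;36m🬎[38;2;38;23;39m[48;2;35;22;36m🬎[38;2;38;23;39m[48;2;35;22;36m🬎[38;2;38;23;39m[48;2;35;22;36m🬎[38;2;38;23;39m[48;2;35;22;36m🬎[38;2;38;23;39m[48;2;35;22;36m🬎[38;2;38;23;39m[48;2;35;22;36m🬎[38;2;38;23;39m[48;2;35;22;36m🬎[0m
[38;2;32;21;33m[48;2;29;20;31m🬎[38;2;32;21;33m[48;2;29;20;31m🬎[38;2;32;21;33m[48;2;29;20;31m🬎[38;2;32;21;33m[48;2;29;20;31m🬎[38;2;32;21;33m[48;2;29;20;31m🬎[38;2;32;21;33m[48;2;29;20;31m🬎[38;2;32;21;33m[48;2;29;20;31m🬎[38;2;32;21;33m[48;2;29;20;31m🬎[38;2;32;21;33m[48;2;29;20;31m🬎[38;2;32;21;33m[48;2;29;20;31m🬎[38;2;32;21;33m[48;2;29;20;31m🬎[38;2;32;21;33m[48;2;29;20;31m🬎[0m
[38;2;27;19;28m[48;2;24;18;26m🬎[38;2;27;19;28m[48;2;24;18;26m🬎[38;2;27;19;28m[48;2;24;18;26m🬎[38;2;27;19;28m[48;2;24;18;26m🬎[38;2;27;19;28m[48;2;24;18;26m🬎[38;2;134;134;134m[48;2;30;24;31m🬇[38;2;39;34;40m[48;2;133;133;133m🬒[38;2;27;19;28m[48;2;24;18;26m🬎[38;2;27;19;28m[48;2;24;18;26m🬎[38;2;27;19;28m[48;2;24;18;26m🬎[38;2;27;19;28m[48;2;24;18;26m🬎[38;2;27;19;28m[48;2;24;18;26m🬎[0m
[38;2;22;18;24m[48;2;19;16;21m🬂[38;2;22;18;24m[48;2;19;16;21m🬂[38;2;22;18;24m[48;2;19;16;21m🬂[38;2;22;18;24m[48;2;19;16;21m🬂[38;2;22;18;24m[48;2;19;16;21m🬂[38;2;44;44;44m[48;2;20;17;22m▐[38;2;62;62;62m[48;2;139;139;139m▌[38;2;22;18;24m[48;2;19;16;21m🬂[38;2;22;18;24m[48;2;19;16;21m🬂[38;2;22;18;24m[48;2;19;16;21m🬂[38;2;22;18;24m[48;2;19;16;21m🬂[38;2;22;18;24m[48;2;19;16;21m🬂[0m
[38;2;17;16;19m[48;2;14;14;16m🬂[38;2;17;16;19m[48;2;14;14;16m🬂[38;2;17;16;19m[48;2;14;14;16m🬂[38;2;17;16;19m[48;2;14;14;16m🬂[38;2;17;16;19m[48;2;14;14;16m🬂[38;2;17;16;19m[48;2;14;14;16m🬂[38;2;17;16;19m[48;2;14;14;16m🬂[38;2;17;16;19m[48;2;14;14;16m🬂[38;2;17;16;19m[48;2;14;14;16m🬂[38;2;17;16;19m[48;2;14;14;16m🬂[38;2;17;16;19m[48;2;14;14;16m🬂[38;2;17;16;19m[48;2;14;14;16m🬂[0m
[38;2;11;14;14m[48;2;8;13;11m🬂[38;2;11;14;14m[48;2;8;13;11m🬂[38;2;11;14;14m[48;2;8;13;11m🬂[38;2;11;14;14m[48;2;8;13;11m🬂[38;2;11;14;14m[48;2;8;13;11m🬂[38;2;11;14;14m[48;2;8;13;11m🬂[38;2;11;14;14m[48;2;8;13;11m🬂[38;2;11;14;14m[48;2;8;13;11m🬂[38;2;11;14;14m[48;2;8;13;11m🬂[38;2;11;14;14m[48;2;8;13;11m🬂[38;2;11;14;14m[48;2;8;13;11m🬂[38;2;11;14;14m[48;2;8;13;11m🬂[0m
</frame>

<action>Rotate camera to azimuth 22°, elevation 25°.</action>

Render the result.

<frame>
[38;2;38;23;39m[48;2;35;22;36m🬎[38;2;38;23;39m[48;2;35;22;36m🬎[38;2;38;23;39m[48;2;35;22;36m🬎[38;2;38;23;39m[48;2;35;22;36m🬎[38;2;38;23;39m[48;2;35;22;36m🬎[38;2;38;23;39m[48;2;35;22;36m🬎[38;2;38;23;39m[48;2;35;22;36m🬎[38;2;38;23;39m[48;2;35;22;36m🬎[38;2;38;23;39m[48;2;35;22;36m🬎[38;2;38;23;39m[48;2;35;22;36m🬎[38;2;38;23;39m[48;2;35;22;36m🬎[38;2;38;23;39m[48;2;35;22;36m🬎[0m
[38;2;32;21;33m[48;2;29;20;31m🬎[38;2;32;21;33m[48;2;29;20;31m🬎[38;2;32;21;33m[48;2;29;20;31m🬎[38;2;32;21;33m[48;2;29;20;31m🬎[38;2;32;21;33m[48;2;29;20;31m🬎[38;2;32;21;33m[48;2;29;20;31m🬎[38;2;32;21;33m[48;2;29;20;31m🬎[38;2;32;21;33m[48;2;29;20;31m🬎[38;2;32;21;33m[48;2;29;20;31m🬎[38;2;32;21;33m[48;2;29;20;31m🬎[38;2;32;21;33m[48;2;29;20;31m🬎[38;2;32;21;33m[48;2;29;20;31m🬎[0m
[38;2;27;19;28m[48;2;24;18;26m🬎[38;2;27;19;28m[48;2;24;18;26m🬎[38;2;27;19;28m[48;2;24;18;26m🬎[38;2;27;19;28m[48;2;24;18;26m🬎[38;2;27;19;28m[48;2;24;18;26m🬎[38;2;44;44;44m[48;2;26;19;28m🬦[38;2;36;32;36m[48;2;102;102;102m🬕[38;2;27;19;28m[48;2;24;18;26m🬎[38;2;27;19;28m[48;2;24;18;26m🬎[38;2;27;19;28m[48;2;24;18;26m🬎[38;2;27;19;28m[48;2;24;18;26m🬎[38;2;27;19;28m[48;2;24;18;26m🬎[0m
[38;2;22;18;24m[48;2;19;16;21m🬂[38;2;22;18;24m[48;2;19;16;21m🬂[38;2;22;18;24m[48;2;19;16;21m🬂[38;2;22;18;24m[48;2;19;16;21m🬂[38;2;22;18;24m[48;2;19;16;21m🬂[38;2;44;44;44m[48;2;20;17;22m▐[38;2;44;44;44m[48;2;108;108;108m▌[38;2;22;18;24m[48;2;19;16;21m🬂[38;2;22;18;24m[48;2;19;16;21m🬂[38;2;22;18;24m[48;2;19;16;21m🬂[38;2;22;18;24m[48;2;19;16;21m🬂[38;2;22;18;24m[48;2;19;16;21m🬂[0m
[38;2;17;16;19m[48;2;14;14;16m🬂[38;2;17;16;19m[48;2;14;14;16m🬂[38;2;17;16;19m[48;2;14;14;16m🬂[38;2;17;16;19m[48;2;14;14;16m🬂[38;2;17;16;19m[48;2;14;14;16m🬂[38;2;17;16;19m[48;2;14;14;16m🬂[38;2;17;16;19m[48;2;14;14;16m🬂[38;2;17;16;19m[48;2;14;14;16m🬂[38;2;17;16;19m[48;2;14;14;16m🬂[38;2;17;16;19m[48;2;14;14;16m🬂[38;2;17;16;19m[48;2;14;14;16m🬂[38;2;17;16;19m[48;2;14;14;16m🬂[0m
[38;2;11;14;14m[48;2;8;13;11m🬂[38;2;11;14;14m[48;2;8;13;11m🬂[38;2;11;14;14m[48;2;8;13;11m🬂[38;2;11;14;14m[48;2;8;13;11m🬂[38;2;11;14;14m[48;2;8;13;11m🬂[38;2;11;14;14m[48;2;8;13;11m🬂[38;2;11;14;14m[48;2;8;13;11m🬂[38;2;11;14;14m[48;2;8;13;11m🬂[38;2;11;14;14m[48;2;8;13;11m🬂[38;2;11;14;14m[48;2;8;13;11m🬂[38;2;11;14;14m[48;2;8;13;11m🬂[38;2;11;14;14m[48;2;8;13;11m🬂[0m
</frame>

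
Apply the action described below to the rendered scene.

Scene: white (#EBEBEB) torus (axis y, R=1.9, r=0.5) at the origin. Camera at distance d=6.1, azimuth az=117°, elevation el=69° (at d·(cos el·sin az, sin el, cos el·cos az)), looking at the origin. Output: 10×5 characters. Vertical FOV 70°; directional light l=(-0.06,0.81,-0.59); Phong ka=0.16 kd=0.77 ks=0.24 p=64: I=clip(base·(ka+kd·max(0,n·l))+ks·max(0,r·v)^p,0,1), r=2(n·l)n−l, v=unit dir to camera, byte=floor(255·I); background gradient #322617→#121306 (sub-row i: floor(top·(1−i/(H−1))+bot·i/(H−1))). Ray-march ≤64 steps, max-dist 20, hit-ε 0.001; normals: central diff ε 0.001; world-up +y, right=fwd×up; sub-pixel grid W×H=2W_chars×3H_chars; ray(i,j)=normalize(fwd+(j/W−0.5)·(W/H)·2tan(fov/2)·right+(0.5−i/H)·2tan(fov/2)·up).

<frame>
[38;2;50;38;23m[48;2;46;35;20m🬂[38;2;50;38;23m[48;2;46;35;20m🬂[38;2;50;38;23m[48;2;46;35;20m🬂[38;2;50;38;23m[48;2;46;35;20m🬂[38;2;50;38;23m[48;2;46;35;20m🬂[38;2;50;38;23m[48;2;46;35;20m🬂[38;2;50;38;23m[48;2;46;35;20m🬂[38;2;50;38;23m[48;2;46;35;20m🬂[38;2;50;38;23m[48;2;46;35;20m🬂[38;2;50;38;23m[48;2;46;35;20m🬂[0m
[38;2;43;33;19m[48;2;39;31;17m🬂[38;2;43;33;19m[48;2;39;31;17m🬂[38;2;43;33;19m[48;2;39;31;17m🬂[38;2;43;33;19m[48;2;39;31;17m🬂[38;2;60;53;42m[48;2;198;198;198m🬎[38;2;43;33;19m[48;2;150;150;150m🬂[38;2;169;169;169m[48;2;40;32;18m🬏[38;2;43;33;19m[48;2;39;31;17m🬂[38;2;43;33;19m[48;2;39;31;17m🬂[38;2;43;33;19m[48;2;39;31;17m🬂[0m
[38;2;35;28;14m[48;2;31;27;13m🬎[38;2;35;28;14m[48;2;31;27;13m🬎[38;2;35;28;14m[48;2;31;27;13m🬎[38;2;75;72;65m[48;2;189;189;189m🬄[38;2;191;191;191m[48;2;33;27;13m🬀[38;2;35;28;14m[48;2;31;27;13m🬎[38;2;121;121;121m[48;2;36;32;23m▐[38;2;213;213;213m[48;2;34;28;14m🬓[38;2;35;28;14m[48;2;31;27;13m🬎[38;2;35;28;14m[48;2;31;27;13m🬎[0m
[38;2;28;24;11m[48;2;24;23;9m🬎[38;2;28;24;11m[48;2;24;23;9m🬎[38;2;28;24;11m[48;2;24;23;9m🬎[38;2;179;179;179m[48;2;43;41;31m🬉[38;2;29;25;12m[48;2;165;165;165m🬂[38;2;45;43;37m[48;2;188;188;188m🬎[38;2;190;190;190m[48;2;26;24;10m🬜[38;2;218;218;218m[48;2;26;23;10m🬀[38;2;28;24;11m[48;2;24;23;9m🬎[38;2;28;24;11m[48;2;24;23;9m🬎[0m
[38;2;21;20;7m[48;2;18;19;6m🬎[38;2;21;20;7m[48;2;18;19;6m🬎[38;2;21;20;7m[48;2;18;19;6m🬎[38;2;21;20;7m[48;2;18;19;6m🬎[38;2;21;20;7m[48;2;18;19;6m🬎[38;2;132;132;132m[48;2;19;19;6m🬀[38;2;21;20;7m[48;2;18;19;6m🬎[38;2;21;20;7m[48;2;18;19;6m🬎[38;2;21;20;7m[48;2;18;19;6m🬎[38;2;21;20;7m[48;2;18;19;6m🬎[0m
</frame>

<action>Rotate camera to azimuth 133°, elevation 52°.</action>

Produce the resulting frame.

<frame>
[38;2;50;38;23m[48;2;46;35;20m🬂[38;2;50;38;23m[48;2;46;35;20m🬂[38;2;50;38;23m[48;2;46;35;20m🬂[38;2;50;38;23m[48;2;46;35;20m🬂[38;2;50;38;23m[48;2;46;35;20m🬂[38;2;50;38;23m[48;2;46;35;20m🬂[38;2;50;38;23m[48;2;46;35;20m🬂[38;2;50;38;23m[48;2;46;35;20m🬂[38;2;50;38;23m[48;2;46;35;20m🬂[38;2;50;38;23m[48;2;46;35;20m🬂[0m
[38;2;43;33;19m[48;2;39;31;17m🬂[38;2;43;33;19m[48;2;39;31;17m🬂[38;2;43;33;19m[48;2;39;31;17m🬂[38;2;43;33;19m[48;2;39;31;17m🬂[38;2;41;32;18m[48;2;176;176;176m🬎[38;2;41;32;18m[48;2;191;191;191m🬎[38;2;178;178;178m[48;2;40;32;18m🬏[38;2;43;33;19m[48;2;39;31;17m🬂[38;2;43;33;19m[48;2;39;31;17m🬂[38;2;43;33;19m[48;2;39;31;17m🬂[0m
[38;2;35;28;14m[48;2;31;27;13m🬎[38;2;35;28;14m[48;2;31;27;13m🬎[38;2;35;28;14m[48;2;31;27;13m🬎[38;2;36;29;15m[48;2;171;171;171m🬀[38;2;168;168;168m[48;2;32;27;13m🬂[38;2;42;42;42m[48;2;32;27;13m🬂[38;2;124;124;124m[48;2;32;27;13m🬨[38;2;209;209;209m[48;2;34;28;14m🬓[38;2;35;28;14m[48;2;31;27;13m🬎[38;2;35;28;14m[48;2;31;27;13m🬎[0m
[38;2;28;24;11m[48;2;24;23;9m🬎[38;2;28;24;11m[48;2;24;23;9m🬎[38;2;28;24;11m[48;2;24;23;9m🬎[38;2;154;154;154m[48;2;25;23;9m🬊[38;2;29;25;12m[48;2;164;164;164m🬁[38;2;29;25;12m[48;2;180;180;180m🬂[38;2;197;197;197m[48;2;33;32;25m🬜[38;2;217;217;217m[48;2;26;23;10m🬀[38;2;28;24;11m[48;2;24;23;9m🬎[38;2;28;24;11m[48;2;24;23;9m🬎[0m
[38;2;21;20;7m[48;2;18;19;6m🬎[38;2;21;20;7m[48;2;18;19;6m🬎[38;2;21;20;7m[48;2;18;19;6m🬎[38;2;21;20;7m[48;2;18;19;6m🬎[38;2;21;20;7m[48;2;18;19;6m🬎[38;2;21;20;7m[48;2;18;19;6m🬎[38;2;21;20;7m[48;2;18;19;6m🬎[38;2;21;20;7m[48;2;18;19;6m🬎[38;2;21;20;7m[48;2;18;19;6m🬎[38;2;21;20;7m[48;2;18;19;6m🬎[0m
</frame>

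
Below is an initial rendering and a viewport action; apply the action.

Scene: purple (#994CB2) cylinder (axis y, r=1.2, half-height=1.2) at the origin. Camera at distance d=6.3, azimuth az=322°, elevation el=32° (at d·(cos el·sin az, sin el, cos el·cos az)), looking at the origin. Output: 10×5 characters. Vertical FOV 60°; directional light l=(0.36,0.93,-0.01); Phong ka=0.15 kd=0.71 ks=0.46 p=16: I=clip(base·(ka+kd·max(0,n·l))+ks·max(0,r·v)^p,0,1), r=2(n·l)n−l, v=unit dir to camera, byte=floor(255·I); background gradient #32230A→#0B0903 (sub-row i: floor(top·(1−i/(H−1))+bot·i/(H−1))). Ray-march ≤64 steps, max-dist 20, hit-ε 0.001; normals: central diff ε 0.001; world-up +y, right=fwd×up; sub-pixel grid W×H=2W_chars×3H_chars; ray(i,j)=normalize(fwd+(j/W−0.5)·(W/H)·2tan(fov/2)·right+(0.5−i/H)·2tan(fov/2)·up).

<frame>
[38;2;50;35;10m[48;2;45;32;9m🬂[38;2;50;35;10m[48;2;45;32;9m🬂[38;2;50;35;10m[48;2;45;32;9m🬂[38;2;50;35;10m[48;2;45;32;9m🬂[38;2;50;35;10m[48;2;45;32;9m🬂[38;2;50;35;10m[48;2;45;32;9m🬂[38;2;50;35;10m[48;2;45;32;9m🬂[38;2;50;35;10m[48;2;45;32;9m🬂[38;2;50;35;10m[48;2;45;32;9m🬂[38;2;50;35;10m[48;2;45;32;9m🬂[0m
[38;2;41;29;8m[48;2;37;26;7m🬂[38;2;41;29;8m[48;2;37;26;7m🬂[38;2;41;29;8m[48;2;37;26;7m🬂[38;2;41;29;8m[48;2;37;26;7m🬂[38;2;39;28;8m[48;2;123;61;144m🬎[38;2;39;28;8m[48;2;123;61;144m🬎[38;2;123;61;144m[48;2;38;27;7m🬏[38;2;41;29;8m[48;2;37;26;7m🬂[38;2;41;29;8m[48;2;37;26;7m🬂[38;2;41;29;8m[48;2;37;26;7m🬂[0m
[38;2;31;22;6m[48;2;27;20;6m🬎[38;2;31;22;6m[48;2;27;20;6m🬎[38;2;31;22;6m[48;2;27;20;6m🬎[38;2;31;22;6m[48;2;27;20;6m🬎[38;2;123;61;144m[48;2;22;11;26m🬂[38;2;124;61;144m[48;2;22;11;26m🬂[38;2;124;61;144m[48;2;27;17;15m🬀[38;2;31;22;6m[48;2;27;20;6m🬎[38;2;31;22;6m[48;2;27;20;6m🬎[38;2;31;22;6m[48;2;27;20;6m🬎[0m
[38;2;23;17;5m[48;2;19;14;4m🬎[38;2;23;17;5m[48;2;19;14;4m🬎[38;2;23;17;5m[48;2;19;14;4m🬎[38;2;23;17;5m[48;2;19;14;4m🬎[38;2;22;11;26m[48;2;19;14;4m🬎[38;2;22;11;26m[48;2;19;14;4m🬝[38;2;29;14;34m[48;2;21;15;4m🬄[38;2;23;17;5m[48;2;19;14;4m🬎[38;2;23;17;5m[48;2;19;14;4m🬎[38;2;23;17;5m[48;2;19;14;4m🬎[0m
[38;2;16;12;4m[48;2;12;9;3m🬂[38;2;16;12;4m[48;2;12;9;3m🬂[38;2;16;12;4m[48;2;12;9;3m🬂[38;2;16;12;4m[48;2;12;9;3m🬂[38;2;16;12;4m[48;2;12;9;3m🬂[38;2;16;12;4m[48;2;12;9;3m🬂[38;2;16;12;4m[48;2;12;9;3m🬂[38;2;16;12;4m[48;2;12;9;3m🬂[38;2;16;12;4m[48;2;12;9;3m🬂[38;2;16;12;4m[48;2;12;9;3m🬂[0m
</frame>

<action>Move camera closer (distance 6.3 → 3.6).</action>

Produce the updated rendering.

<frame>
[38;2;50;35;10m[48;2;45;32;9m🬂[38;2;50;35;10m[48;2;45;32;9m🬂[38;2;50;35;10m[48;2;45;32;9m🬂[38;2;50;35;10m[48;2;45;32;9m🬂[38;2;50;35;10m[48;2;45;32;9m🬂[38;2;50;35;10m[48;2;45;32;9m🬂[38;2;50;35;10m[48;2;45;32;9m🬂[38;2;50;35;10m[48;2;45;32;9m🬂[38;2;50;35;10m[48;2;45;32;9m🬂[38;2;50;35;10m[48;2;45;32;9m🬂[0m
[38;2;41;29;8m[48;2;37;26;7m🬂[38;2;41;29;8m[48;2;37;26;7m🬂[38;2;123;61;144m[48;2;34;23;12m🬉[38;2;123;61;144m[48;2;22;11;26m🬎[38;2;123;61;144m[48;2;22;11;26m🬎[38;2;123;61;144m[48;2;22;11;26m🬎[38;2;123;61;144m[48;2;22;11;26m🬎[38;2;123;61;144m[48;2;26;13;30m🬎[38;2;41;29;8m[48;2;37;26;7m🬂[38;2;41;29;8m[48;2;37;26;7m🬂[0m
[38;2;31;22;6m[48;2;27;20;6m🬎[38;2;31;22;6m[48;2;27;20;6m🬎[38;2;29;21;6m[48;2;22;11;26m🬺[38;2;22;11;26m[48;2;22;11;26m [38;2;22;11;26m[48;2;22;11;26m [38;2;22;11;26m[48;2;22;11;26m [38;2;22;11;26m[48;2;22;11;26m [38;2;26;12;30m[48;2;28;21;6m🬕[38;2;31;22;6m[48;2;27;20;6m🬎[38;2;31;22;6m[48;2;27;20;6m🬎[0m
[38;2;23;17;5m[48;2;19;14;4m🬎[38;2;23;17;5m[48;2;19;14;4m🬎[38;2;23;17;5m[48;2;19;14;4m🬎[38;2;22;11;26m[48;2;19;14;4m🬬[38;2;22;11;26m[48;2;22;11;26m [38;2;22;11;26m[48;2;22;11;26m [38;2;22;11;26m[48;2;22;11;26m [38;2;29;14;34m[48;2;21;15;4m🬄[38;2;23;17;5m[48;2;19;14;4m🬎[38;2;23;17;5m[48;2;19;14;4m🬎[0m
[38;2;16;12;4m[48;2;12;9;3m🬂[38;2;16;12;4m[48;2;12;9;3m🬂[38;2;16;12;4m[48;2;12;9;3m🬂[38;2;22;11;26m[48;2;12;10;3m🬉[38;2;22;11;26m[48;2;11;9;3m🬬[38;2;22;11;26m[48;2;22;11;26m [38;2;22;11;26m[48;2;11;9;3m🬎[38;2;16;12;4m[48;2;12;9;3m🬂[38;2;16;12;4m[48;2;12;9;3m🬂[38;2;16;12;4m[48;2;12;9;3m🬂[0m
</frame>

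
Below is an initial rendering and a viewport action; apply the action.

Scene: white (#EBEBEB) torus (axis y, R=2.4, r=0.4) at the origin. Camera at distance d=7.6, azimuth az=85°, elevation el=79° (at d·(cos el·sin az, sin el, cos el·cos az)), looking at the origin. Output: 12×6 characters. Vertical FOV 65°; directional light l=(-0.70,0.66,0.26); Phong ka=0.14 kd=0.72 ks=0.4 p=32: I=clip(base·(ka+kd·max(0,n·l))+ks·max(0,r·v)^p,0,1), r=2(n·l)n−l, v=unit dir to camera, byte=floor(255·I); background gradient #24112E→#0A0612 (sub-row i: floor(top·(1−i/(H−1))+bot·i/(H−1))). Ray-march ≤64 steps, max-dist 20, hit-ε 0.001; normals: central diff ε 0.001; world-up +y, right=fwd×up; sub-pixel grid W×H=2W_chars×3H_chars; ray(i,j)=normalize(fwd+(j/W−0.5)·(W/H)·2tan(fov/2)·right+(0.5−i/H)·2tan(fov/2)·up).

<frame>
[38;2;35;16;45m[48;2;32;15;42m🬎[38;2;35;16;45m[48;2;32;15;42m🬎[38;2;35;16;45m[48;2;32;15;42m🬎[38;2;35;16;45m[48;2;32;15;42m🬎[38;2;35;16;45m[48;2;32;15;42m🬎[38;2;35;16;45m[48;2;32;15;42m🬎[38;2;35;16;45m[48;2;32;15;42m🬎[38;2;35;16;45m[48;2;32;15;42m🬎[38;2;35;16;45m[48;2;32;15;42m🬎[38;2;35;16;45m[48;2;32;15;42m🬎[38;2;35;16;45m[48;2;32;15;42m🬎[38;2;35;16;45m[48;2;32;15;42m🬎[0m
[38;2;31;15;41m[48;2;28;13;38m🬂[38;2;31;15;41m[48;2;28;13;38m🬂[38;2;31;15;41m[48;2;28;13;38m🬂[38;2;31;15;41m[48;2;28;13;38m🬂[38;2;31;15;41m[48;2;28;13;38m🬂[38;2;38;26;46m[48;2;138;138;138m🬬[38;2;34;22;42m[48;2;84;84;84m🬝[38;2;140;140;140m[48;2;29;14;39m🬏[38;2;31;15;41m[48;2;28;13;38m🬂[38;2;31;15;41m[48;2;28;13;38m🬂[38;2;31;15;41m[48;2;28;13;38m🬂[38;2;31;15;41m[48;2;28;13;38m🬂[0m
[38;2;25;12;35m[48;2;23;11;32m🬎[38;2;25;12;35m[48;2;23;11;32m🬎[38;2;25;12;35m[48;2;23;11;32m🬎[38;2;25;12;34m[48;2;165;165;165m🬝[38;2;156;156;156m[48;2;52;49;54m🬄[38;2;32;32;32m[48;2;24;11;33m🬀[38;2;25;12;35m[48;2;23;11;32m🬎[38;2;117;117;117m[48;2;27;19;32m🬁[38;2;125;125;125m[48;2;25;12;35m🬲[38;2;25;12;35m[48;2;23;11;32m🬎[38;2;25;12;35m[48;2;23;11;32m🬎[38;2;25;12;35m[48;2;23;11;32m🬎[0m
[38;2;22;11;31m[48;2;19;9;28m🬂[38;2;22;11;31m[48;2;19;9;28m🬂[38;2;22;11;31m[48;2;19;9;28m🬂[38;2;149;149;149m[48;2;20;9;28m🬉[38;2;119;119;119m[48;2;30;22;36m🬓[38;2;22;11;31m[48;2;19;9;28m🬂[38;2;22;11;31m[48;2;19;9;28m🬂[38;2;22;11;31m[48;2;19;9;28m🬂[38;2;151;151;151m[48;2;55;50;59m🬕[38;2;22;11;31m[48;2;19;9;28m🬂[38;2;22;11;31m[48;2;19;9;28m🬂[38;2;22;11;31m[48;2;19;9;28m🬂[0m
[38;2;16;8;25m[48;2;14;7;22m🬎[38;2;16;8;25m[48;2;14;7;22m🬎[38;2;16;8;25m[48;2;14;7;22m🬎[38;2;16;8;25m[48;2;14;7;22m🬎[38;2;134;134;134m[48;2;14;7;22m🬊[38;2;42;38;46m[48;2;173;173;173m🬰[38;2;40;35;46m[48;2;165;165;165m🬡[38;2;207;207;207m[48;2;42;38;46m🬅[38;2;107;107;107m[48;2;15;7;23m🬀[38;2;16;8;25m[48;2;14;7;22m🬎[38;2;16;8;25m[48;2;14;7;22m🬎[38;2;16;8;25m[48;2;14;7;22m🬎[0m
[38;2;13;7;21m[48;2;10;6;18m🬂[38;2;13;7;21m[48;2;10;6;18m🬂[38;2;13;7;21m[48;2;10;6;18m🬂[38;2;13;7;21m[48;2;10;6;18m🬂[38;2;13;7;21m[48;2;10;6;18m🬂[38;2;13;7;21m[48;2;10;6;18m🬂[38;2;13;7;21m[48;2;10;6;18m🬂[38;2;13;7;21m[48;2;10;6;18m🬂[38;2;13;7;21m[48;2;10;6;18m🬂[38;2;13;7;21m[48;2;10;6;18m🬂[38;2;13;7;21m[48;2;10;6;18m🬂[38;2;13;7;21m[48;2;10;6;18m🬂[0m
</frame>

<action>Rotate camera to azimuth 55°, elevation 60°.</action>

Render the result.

<frame>
[38;2;35;16;45m[48;2;32;15;42m🬎[38;2;35;16;45m[48;2;32;15;42m🬎[38;2;35;16;45m[48;2;32;15;42m🬎[38;2;35;16;45m[48;2;32;15;42m🬎[38;2;35;16;45m[48;2;32;15;42m🬎[38;2;35;16;45m[48;2;32;15;42m🬎[38;2;35;16;45m[48;2;32;15;42m🬎[38;2;35;16;45m[48;2;32;15;42m🬎[38;2;35;16;45m[48;2;32;15;42m🬎[38;2;35;16;45m[48;2;32;15;42m🬎[38;2;35;16;45m[48;2;32;15;42m🬎[38;2;35;16;45m[48;2;32;15;42m🬎[0m
[38;2;31;15;41m[48;2;28;13;38m🬂[38;2;31;15;41m[48;2;28;13;38m🬂[38;2;31;15;41m[48;2;28;13;38m🬂[38;2;31;15;41m[48;2;28;13;38m🬂[38;2;31;15;41m[48;2;28;13;38m🬂[38;2;31;15;41m[48;2;28;13;38m🬂[38;2;165;165;165m[48;2;29;14;39m🬏[38;2;31;15;41m[48;2;28;13;38m🬂[38;2;31;15;41m[48;2;28;13;38m🬂[38;2;31;15;41m[48;2;28;13;38m🬂[38;2;31;15;41m[48;2;28;13;38m🬂[38;2;31;15;41m[48;2;28;13;38m🬂[0m
[38;2;25;12;35m[48;2;23;11;32m🬎[38;2;25;12;35m[48;2;23;11;32m🬎[38;2;25;12;35m[48;2;23;11;32m🬎[38;2;25;12;35m[48;2;23;11;32m🬎[38;2;168;168;168m[48;2;35;28;39m🬅[38;2;57;57;57m[48;2;25;15;32m🬀[38;2;50;50;50m[48;2;25;15;32m🬁[38;2;130;130;130m[48;2;23;11;32m🬊[38;2;193;193;193m[48;2;25;12;34m🬓[38;2;25;12;35m[48;2;23;11;32m🬎[38;2;25;12;35m[48;2;23;11;32m🬎[38;2;25;12;35m[48;2;23;11;32m🬎[0m
[38;2;22;11;31m[48;2;19;9;28m🬂[38;2;22;11;31m[48;2;19;9;28m🬂[38;2;22;11;31m[48;2;19;9;28m🬂[38;2;170;170;170m[48;2;20;10;29m▐[38;2;126;126;126m[48;2;30;23;35m🬏[38;2;22;11;31m[48;2;19;9;28m🬂[38;2;22;11;31m[48;2;19;9;28m🬂[38;2;22;11;31m[48;2;19;9;28m🬂[38;2;187;187;187m[48;2;71;71;71m▌[38;2;22;11;31m[48;2;19;9;28m🬂[38;2;22;11;31m[48;2;19;9;28m🬂[38;2;22;11;31m[48;2;19;9;28m🬂[0m
[38;2;16;8;25m[48;2;14;7;22m🬎[38;2;16;8;25m[48;2;14;7;22m🬎[38;2;16;8;25m[48;2;14;7;22m🬎[38;2;16;8;25m[48;2;14;7;22m🬎[38;2;135;135;135m[48;2;14;7;22m🬊[38;2;41;37;46m[48;2;149;149;149m🬰[38;2;42;38;47m[48;2;165;165;165m🬰[38;2;163;163;163m[48;2;35;31;39m🬅[38;2;94;94;94m[48;2;15;7;23m🬀[38;2;16;8;25m[48;2;14;7;22m🬎[38;2;16;8;25m[48;2;14;7;22m🬎[38;2;16;8;25m[48;2;14;7;22m🬎[0m
[38;2;13;7;21m[48;2;10;6;18m🬂[38;2;13;7;21m[48;2;10;6;18m🬂[38;2;13;7;21m[48;2;10;6;18m🬂[38;2;13;7;21m[48;2;10;6;18m🬂[38;2;13;7;21m[48;2;10;6;18m🬂[38;2;13;7;21m[48;2;10;6;18m🬂[38;2;13;7;21m[48;2;10;6;18m🬂[38;2;13;7;21m[48;2;10;6;18m🬂[38;2;13;7;21m[48;2;10;6;18m🬂[38;2;13;7;21m[48;2;10;6;18m🬂[38;2;13;7;21m[48;2;10;6;18m🬂[38;2;13;7;21m[48;2;10;6;18m🬂[0m
</frame>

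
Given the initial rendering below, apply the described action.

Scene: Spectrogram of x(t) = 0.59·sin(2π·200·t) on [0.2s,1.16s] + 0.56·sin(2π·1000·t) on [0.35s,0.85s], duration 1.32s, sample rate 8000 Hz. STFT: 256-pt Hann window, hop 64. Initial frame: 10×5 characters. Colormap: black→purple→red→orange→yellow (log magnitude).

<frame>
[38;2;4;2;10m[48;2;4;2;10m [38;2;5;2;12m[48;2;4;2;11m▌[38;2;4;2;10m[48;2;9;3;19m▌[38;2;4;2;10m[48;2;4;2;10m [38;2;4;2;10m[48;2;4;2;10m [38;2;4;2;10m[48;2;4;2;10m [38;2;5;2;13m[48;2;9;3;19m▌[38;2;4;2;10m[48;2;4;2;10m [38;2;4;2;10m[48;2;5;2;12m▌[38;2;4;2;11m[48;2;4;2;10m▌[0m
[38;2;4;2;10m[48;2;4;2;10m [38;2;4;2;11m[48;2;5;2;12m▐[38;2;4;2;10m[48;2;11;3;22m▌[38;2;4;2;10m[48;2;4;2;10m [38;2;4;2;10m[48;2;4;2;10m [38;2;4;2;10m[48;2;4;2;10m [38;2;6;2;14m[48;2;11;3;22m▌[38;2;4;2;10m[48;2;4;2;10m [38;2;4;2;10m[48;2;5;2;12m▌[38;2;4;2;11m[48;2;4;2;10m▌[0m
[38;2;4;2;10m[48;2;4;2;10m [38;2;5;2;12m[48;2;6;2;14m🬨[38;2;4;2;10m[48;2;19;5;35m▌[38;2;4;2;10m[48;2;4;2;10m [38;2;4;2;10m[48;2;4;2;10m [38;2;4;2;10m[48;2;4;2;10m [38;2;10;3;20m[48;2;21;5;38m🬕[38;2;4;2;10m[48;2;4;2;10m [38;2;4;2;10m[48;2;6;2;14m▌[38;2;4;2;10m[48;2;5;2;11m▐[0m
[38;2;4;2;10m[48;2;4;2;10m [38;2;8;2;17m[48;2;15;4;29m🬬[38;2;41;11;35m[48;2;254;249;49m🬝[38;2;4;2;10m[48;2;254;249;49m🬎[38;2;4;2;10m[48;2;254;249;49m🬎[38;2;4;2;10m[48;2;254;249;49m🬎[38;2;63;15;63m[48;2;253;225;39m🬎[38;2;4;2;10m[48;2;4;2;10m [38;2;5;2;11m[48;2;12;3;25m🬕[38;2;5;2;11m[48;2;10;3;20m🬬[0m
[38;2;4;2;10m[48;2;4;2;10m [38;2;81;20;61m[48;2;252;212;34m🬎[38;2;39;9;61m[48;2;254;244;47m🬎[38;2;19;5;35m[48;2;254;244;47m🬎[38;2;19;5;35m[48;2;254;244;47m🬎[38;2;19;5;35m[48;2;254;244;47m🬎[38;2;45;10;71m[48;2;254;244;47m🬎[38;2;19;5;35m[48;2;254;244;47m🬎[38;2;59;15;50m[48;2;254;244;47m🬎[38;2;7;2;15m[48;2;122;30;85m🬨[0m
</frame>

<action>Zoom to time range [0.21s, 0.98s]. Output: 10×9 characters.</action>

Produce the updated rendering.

<frame>
[38;2;4;2;10m[48;2;4;2;10m [38;2;4;2;10m[48;2;9;3;18m▌[38;2;4;2;10m[48;2;4;2;10m [38;2;4;2;10m[48;2;4;2;10m [38;2;4;2;10m[48;2;4;2;10m [38;2;4;2;10m[48;2;4;2;10m [38;2;4;2;10m[48;2;4;2;10m [38;2;4;2;10m[48;2;4;2;10m [38;2;6;2;14m[48;2;9;3;19m▌[38;2;4;2;10m[48;2;4;2;10m [0m
[38;2;4;2;10m[48;2;4;2;10m [38;2;4;2;10m[48;2;9;3;18m▌[38;2;4;2;10m[48;2;4;2;10m [38;2;4;2;10m[48;2;4;2;10m [38;2;4;2;10m[48;2;4;2;10m [38;2;4;2;10m[48;2;4;2;10m [38;2;4;2;10m[48;2;4;2;10m [38;2;4;2;10m[48;2;4;2;10m [38;2;7;2;15m[48;2;10;3;20m▌[38;2;4;2;10m[48;2;4;2;10m [0m
[38;2;4;2;10m[48;2;4;2;10m [38;2;4;2;10m[48;2;10;3;20m▌[38;2;4;2;10m[48;2;4;2;10m [38;2;4;2;10m[48;2;4;2;10m [38;2;4;2;10m[48;2;4;2;10m [38;2;4;2;10m[48;2;4;2;10m [38;2;4;2;10m[48;2;4;2;10m [38;2;4;2;10m[48;2;4;2;10m [38;2;7;2;15m[48;2;11;3;22m▌[38;2;4;2;10m[48;2;4;2;10m [0m
[38;2;4;2;10m[48;2;4;2;10m [38;2;4;2;10m[48;2;12;3;23m▌[38;2;4;2;10m[48;2;4;2;10m [38;2;4;2;10m[48;2;4;2;10m [38;2;4;2;10m[48;2;4;2;10m [38;2;4;2;10m[48;2;4;2;10m [38;2;4;2;10m[48;2;4;2;10m [38;2;4;2;10m[48;2;4;2;10m [38;2;8;2;18m[48;2;13;3;25m▌[38;2;4;2;10m[48;2;4;2;10m [0m
[38;2;4;2;10m[48;2;4;2;10m [38;2;4;2;10m[48;2;16;4;30m▌[38;2;4;2;10m[48;2;4;2;10m [38;2;4;2;10m[48;2;4;2;10m [38;2;4;2;10m[48;2;4;2;10m [38;2;4;2;10m[48;2;4;2;10m [38;2;4;2;10m[48;2;4;2;10m [38;2;4;2;10m[48;2;4;2;10m [38;2;11;3;22m[48;2;18;4;33m▌[38;2;4;2;10m[48;2;4;2;10m [0m
[38;2;4;2;10m[48;2;4;2;10m [38;2;4;2;10m[48;2;27;6;49m▌[38;2;4;2;10m[48;2;4;2;10m [38;2;4;2;10m[48;2;4;2;10m [38;2;4;2;10m[48;2;4;2;10m [38;2;4;2;10m[48;2;4;2;10m [38;2;4;2;10m[48;2;4;2;10m [38;2;4;2;10m[48;2;4;2;10m [38;2;19;5;36m[48;2;33;8;60m🬕[38;2;4;2;10m[48;2;4;2;10m [0m
[38;2;4;2;10m[48;2;4;2;10m [38;2;17;4;29m[48;2;230;157;59m🬕[38;2;5;2;12m[48;2;254;249;49m🬎[38;2;5;2;12m[48;2;254;249;49m🬎[38;2;5;2;12m[48;2;254;249;49m🬎[38;2;5;2;12m[48;2;254;249;49m🬎[38;2;5;2;12m[48;2;254;249;49m🬎[38;2;5;2;12m[48;2;254;249;49m🬎[38;2;75;18;79m[48;2;241;172;40m🬆[38;2;4;2;10m[48;2;4;2;10m [0m
[38;2;4;2;10m[48;2;5;2;11m🬎[38;2;12;3;24m[48;2;79;19;83m🬲[38;2;4;2;10m[48;2;5;2;11m🬎[38;2;4;2;10m[48;2;5;2;11m🬎[38;2;4;2;10m[48;2;5;2;11m🬎[38;2;4;2;10m[48;2;5;2;11m🬎[38;2;4;2;10m[48;2;5;2;11m🬎[38;2;4;2;10m[48;2;5;2;11m🬎[38;2;139;35;84m[48;2;42;9;70m🬁[38;2;4;2;10m[48;2;5;2;11m🬎[0m
[38;2;28;6;51m[48;2;254;244;47m🬰[38;2;37;8;62m[48;2;254;244;47m🬰[38;2;28;6;51m[48;2;254;244;47m🬰[38;2;28;6;51m[48;2;254;244;47m🬰[38;2;28;6;51m[48;2;254;244;47m🬰[38;2;28;6;51m[48;2;254;244;47m🬰[38;2;28;6;51m[48;2;254;244;47m🬰[38;2;28;6;51m[48;2;254;244;47m🬰[38;2;38;8;68m[48;2;254;244;47m🬰[38;2;28;6;51m[48;2;254;244;47m🬰[0m
</frame>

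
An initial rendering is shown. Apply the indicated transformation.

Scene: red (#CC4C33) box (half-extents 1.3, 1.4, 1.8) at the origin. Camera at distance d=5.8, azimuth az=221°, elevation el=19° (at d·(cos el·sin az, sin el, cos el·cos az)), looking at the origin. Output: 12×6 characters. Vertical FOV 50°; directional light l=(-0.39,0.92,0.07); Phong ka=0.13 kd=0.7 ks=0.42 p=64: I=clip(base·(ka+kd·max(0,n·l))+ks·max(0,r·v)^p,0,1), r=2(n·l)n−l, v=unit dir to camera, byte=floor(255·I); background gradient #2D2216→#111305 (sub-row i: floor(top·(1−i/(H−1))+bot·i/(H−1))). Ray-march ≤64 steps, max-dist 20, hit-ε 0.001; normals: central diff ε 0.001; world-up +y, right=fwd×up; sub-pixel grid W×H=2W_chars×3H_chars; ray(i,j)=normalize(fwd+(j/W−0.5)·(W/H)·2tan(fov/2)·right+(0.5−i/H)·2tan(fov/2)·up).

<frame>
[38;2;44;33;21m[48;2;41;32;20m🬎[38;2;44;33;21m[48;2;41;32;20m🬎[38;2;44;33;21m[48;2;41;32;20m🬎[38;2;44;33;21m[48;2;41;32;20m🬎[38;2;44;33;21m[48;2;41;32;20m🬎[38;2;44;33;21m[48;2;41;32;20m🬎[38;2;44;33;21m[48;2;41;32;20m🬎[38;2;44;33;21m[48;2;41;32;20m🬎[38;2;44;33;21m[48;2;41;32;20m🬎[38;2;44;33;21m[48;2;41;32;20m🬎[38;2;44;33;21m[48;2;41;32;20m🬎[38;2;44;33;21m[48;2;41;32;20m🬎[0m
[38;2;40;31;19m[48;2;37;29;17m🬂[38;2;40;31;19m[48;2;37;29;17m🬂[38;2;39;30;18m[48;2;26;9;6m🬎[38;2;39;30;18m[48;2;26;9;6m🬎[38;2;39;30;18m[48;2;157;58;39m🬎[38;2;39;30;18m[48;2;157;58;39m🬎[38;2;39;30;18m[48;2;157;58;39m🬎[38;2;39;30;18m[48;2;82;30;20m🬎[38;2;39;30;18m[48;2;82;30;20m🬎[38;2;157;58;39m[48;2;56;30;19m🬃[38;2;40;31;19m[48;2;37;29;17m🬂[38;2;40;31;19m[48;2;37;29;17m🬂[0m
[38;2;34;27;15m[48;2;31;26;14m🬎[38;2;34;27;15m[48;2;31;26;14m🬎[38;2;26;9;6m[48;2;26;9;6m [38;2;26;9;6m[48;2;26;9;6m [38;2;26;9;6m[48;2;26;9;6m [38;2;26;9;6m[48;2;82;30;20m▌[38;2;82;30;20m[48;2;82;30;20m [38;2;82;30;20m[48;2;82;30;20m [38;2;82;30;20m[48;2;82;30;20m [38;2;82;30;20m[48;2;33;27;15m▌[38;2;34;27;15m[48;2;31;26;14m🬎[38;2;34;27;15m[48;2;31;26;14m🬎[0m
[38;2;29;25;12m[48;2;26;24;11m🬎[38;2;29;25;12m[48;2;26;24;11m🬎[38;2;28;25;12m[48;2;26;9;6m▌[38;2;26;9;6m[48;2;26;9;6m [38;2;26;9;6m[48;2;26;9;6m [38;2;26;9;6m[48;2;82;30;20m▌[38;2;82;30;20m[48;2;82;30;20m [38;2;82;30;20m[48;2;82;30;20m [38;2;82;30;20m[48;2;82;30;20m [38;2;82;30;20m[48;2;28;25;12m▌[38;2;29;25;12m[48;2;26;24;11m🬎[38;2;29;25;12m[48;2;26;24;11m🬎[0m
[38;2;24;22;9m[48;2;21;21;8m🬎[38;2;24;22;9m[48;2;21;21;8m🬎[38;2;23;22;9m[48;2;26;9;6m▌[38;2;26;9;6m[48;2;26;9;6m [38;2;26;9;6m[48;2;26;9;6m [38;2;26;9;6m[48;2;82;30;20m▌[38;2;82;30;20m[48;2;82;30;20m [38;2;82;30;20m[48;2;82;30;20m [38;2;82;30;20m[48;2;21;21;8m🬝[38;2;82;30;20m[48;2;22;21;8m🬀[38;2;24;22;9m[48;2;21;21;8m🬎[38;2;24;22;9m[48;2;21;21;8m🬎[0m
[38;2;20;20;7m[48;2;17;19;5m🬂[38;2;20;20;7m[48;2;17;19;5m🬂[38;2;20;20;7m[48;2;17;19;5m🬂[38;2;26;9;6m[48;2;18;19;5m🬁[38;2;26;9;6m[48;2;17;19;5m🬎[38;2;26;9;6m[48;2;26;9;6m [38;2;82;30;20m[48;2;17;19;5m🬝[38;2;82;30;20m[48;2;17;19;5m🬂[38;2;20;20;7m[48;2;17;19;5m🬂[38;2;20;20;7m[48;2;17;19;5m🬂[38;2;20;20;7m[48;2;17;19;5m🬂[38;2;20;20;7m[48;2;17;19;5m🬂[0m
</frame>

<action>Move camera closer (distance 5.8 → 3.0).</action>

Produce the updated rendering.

<frame>
[38;2;26;9;6m[48;2;26;9;6m [38;2;26;9;6m[48;2;26;9;6m [38;2;26;9;6m[48;2;26;9;6m [38;2;82;30;20m[48;2;82;30;20m [38;2;82;30;20m[48;2;82;30;20m [38;2;82;30;20m[48;2;82;30;20m [38;2;82;30;20m[48;2;82;30;20m [38;2;82;30;20m[48;2;82;30;20m [38;2;82;30;20m[48;2;82;30;20m [38;2;82;30;20m[48;2;82;30;20m [38;2;82;30;20m[48;2;82;30;20m [38;2;82;30;20m[48;2;82;30;20m [0m
[38;2;26;9;6m[48;2;26;9;6m [38;2;26;9;6m[48;2;26;9;6m [38;2;26;9;6m[48;2;26;9;6m [38;2;82;30;20m[48;2;82;30;20m [38;2;82;30;20m[48;2;82;30;20m [38;2;82;30;20m[48;2;82;30;20m [38;2;82;30;20m[48;2;82;30;20m [38;2;82;30;20m[48;2;82;30;20m [38;2;82;30;20m[48;2;82;30;20m [38;2;82;30;20m[48;2;82;30;20m [38;2;82;30;20m[48;2;82;30;20m [38;2;82;30;20m[48;2;82;30;20m [0m
[38;2;26;9;6m[48;2;26;9;6m [38;2;26;9;6m[48;2;26;9;6m [38;2;26;9;6m[48;2;26;9;6m [38;2;82;30;20m[48;2;26;9;6m🬬[38;2;82;30;20m[48;2;82;30;20m [38;2;82;30;20m[48;2;82;30;20m [38;2;82;30;20m[48;2;82;30;20m [38;2;82;30;20m[48;2;82;30;20m [38;2;82;30;20m[48;2;82;30;20m [38;2;82;30;20m[48;2;82;30;20m [38;2;82;30;20m[48;2;82;30;20m [38;2;82;30;20m[48;2;82;30;20m [0m
[38;2;26;9;6m[48;2;26;9;6m [38;2;26;9;6m[48;2;26;9;6m [38;2;26;9;6m[48;2;26;9;6m [38;2;26;9;6m[48;2;82;30;20m▌[38;2;82;30;20m[48;2;82;30;20m [38;2;82;30;20m[48;2;82;30;20m [38;2;82;30;20m[48;2;82;30;20m [38;2;82;30;20m[48;2;82;30;20m [38;2;82;30;20m[48;2;82;30;20m [38;2;82;30;20m[48;2;82;30;20m [38;2;82;30;20m[48;2;82;30;20m [38;2;82;30;20m[48;2;82;30;20m [0m
[38;2;26;9;6m[48;2;26;9;6m [38;2;26;9;6m[48;2;26;9;6m [38;2;26;9;6m[48;2;26;9;6m [38;2;26;9;6m[48;2;82;30;20m▌[38;2;82;30;20m[48;2;82;30;20m [38;2;82;30;20m[48;2;82;30;20m [38;2;82;30;20m[48;2;82;30;20m [38;2;82;30;20m[48;2;82;30;20m [38;2;82;30;20m[48;2;82;30;20m [38;2;82;30;20m[48;2;82;30;20m [38;2;82;30;20m[48;2;82;30;20m [38;2;82;30;20m[48;2;22;21;8m🬕[0m
[38;2;26;9;6m[48;2;26;9;6m [38;2;26;9;6m[48;2;26;9;6m [38;2;26;9;6m[48;2;26;9;6m [38;2;26;9;6m[48;2;74;27;18m▌[38;2;82;30;20m[48;2;82;30;20m [38;2;82;30;20m[48;2;82;30;20m [38;2;82;30;20m[48;2;82;30;20m [38;2;82;30;20m[48;2;82;30;20m [38;2;82;30;20m[48;2;82;30;20m [38;2;82;30;20m[48;2;82;30;20m [38;2;82;30;20m[48;2;82;30;20m [38;2;82;30;20m[48;2;18;19;5m🬀[0m
</frame>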